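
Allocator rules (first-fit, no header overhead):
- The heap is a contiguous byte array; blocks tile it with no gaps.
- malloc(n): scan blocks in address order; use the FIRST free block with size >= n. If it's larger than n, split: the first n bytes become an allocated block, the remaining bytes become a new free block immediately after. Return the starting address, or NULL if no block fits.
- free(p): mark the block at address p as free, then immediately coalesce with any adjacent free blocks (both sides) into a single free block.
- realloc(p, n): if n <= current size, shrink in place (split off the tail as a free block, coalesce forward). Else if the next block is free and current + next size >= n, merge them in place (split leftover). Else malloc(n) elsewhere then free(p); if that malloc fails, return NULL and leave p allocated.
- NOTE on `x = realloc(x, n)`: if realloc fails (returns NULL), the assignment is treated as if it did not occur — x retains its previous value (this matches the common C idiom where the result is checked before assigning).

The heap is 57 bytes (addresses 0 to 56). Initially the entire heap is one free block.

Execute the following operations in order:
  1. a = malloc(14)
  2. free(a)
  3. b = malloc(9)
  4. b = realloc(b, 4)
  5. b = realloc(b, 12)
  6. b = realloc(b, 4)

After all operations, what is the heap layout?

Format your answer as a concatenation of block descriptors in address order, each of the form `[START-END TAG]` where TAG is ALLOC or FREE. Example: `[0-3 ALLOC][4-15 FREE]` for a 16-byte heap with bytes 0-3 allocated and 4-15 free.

Answer: [0-3 ALLOC][4-56 FREE]

Derivation:
Op 1: a = malloc(14) -> a = 0; heap: [0-13 ALLOC][14-56 FREE]
Op 2: free(a) -> (freed a); heap: [0-56 FREE]
Op 3: b = malloc(9) -> b = 0; heap: [0-8 ALLOC][9-56 FREE]
Op 4: b = realloc(b, 4) -> b = 0; heap: [0-3 ALLOC][4-56 FREE]
Op 5: b = realloc(b, 12) -> b = 0; heap: [0-11 ALLOC][12-56 FREE]
Op 6: b = realloc(b, 4) -> b = 0; heap: [0-3 ALLOC][4-56 FREE]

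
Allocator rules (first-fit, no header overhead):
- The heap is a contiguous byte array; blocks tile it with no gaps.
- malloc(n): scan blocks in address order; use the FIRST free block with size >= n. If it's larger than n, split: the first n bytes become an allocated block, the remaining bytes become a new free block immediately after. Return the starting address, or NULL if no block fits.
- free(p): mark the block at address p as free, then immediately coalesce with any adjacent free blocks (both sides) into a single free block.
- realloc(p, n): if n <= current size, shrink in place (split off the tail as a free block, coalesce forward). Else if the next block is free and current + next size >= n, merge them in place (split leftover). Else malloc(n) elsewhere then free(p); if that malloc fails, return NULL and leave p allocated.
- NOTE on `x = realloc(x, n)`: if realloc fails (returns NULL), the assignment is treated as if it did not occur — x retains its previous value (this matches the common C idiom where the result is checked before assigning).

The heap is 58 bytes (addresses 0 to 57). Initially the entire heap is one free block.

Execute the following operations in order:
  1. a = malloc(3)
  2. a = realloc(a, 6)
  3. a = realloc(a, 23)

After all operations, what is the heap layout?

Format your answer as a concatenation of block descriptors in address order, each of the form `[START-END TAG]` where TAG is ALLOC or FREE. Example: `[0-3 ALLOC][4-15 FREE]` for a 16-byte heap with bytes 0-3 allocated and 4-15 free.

Answer: [0-22 ALLOC][23-57 FREE]

Derivation:
Op 1: a = malloc(3) -> a = 0; heap: [0-2 ALLOC][3-57 FREE]
Op 2: a = realloc(a, 6) -> a = 0; heap: [0-5 ALLOC][6-57 FREE]
Op 3: a = realloc(a, 23) -> a = 0; heap: [0-22 ALLOC][23-57 FREE]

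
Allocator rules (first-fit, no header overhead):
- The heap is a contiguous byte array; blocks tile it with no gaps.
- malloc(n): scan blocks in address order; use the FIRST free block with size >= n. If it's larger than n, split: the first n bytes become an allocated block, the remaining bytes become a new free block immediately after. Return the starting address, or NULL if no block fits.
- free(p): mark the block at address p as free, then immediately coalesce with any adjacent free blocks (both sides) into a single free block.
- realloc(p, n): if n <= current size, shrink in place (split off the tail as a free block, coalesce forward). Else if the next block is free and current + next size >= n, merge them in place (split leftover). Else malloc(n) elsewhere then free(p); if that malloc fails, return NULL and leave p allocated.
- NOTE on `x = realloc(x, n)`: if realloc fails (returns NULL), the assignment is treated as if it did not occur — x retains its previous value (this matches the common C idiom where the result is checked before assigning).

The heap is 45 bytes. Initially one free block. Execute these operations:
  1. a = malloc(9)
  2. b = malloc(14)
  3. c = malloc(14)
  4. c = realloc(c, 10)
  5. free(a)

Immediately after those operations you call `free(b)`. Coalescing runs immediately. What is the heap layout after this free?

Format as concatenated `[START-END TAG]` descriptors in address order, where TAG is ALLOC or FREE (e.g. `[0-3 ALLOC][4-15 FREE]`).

Op 1: a = malloc(9) -> a = 0; heap: [0-8 ALLOC][9-44 FREE]
Op 2: b = malloc(14) -> b = 9; heap: [0-8 ALLOC][9-22 ALLOC][23-44 FREE]
Op 3: c = malloc(14) -> c = 23; heap: [0-8 ALLOC][9-22 ALLOC][23-36 ALLOC][37-44 FREE]
Op 4: c = realloc(c, 10) -> c = 23; heap: [0-8 ALLOC][9-22 ALLOC][23-32 ALLOC][33-44 FREE]
Op 5: free(a) -> (freed a); heap: [0-8 FREE][9-22 ALLOC][23-32 ALLOC][33-44 FREE]
free(b): b = 9 -> block [9-22 ALLOC]; mark free, coalesce with adjacent free neighbors -> [0-22 FREE][23-32 ALLOC][33-44 FREE]

Answer: [0-22 FREE][23-32 ALLOC][33-44 FREE]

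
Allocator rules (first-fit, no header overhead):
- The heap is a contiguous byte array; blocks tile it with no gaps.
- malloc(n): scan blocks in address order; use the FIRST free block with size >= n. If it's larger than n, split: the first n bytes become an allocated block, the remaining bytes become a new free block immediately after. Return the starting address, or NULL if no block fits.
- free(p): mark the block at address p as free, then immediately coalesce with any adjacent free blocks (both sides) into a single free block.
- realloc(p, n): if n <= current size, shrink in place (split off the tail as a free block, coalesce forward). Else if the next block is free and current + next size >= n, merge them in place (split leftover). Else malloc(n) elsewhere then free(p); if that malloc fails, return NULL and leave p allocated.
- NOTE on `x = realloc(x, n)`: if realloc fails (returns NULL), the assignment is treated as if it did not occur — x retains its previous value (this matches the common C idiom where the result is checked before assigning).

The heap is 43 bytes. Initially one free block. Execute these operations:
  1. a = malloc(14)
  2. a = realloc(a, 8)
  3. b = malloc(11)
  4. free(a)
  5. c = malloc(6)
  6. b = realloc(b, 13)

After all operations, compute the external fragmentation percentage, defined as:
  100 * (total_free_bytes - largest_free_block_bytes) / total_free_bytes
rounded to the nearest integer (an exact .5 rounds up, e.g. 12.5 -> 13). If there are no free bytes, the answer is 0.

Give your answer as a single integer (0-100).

Op 1: a = malloc(14) -> a = 0; heap: [0-13 ALLOC][14-42 FREE]
Op 2: a = realloc(a, 8) -> a = 0; heap: [0-7 ALLOC][8-42 FREE]
Op 3: b = malloc(11) -> b = 8; heap: [0-7 ALLOC][8-18 ALLOC][19-42 FREE]
Op 4: free(a) -> (freed a); heap: [0-7 FREE][8-18 ALLOC][19-42 FREE]
Op 5: c = malloc(6) -> c = 0; heap: [0-5 ALLOC][6-7 FREE][8-18 ALLOC][19-42 FREE]
Op 6: b = realloc(b, 13) -> b = 8; heap: [0-5 ALLOC][6-7 FREE][8-20 ALLOC][21-42 FREE]
Free blocks: [2 22] total_free=24 largest=22 -> 100*(24-22)/24 = 200/24 ≈ 8.333 -> rounds to 8

Answer: 8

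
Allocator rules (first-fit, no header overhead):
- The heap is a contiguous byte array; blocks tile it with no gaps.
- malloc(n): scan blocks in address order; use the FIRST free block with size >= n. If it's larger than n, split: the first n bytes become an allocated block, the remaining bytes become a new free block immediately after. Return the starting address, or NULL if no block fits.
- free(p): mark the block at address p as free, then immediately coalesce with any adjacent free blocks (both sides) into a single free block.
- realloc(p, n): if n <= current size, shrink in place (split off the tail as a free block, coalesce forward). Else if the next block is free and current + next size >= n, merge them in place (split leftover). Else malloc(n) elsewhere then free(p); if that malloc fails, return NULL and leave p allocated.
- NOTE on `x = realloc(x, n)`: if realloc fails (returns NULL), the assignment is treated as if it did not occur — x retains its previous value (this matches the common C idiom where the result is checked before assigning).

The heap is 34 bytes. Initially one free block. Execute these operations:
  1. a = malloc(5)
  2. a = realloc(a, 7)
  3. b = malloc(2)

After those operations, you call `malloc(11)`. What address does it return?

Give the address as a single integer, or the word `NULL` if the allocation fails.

Answer: 9

Derivation:
Op 1: a = malloc(5) -> a = 0; heap: [0-4 ALLOC][5-33 FREE]
Op 2: a = realloc(a, 7) -> a = 0; heap: [0-6 ALLOC][7-33 FREE]
Op 3: b = malloc(2) -> b = 7; heap: [0-6 ALLOC][7-8 ALLOC][9-33 FREE]
malloc(11): first-fit scan over [0-6 ALLOC][7-8 ALLOC][9-33 FREE] -> 9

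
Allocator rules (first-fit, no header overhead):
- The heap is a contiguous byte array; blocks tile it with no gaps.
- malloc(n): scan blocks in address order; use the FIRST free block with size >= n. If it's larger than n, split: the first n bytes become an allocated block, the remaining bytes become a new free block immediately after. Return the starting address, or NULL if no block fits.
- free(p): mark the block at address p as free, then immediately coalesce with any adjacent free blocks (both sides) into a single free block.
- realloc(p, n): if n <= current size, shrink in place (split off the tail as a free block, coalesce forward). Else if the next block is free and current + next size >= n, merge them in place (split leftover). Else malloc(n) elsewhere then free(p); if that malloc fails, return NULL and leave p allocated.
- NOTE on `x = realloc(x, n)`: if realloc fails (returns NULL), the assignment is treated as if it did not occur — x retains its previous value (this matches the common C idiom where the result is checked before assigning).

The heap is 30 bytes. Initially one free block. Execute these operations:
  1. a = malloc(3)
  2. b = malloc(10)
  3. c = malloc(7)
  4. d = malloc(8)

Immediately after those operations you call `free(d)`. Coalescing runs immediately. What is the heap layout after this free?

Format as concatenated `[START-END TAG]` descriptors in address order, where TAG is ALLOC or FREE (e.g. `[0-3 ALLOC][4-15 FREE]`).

Op 1: a = malloc(3) -> a = 0; heap: [0-2 ALLOC][3-29 FREE]
Op 2: b = malloc(10) -> b = 3; heap: [0-2 ALLOC][3-12 ALLOC][13-29 FREE]
Op 3: c = malloc(7) -> c = 13; heap: [0-2 ALLOC][3-12 ALLOC][13-19 ALLOC][20-29 FREE]
Op 4: d = malloc(8) -> d = 20; heap: [0-2 ALLOC][3-12 ALLOC][13-19 ALLOC][20-27 ALLOC][28-29 FREE]
free(d): d = 20 -> block [20-27 ALLOC]; mark free, coalesce with adjacent free neighbors -> [0-2 ALLOC][3-12 ALLOC][13-19 ALLOC][20-29 FREE]

Answer: [0-2 ALLOC][3-12 ALLOC][13-19 ALLOC][20-29 FREE]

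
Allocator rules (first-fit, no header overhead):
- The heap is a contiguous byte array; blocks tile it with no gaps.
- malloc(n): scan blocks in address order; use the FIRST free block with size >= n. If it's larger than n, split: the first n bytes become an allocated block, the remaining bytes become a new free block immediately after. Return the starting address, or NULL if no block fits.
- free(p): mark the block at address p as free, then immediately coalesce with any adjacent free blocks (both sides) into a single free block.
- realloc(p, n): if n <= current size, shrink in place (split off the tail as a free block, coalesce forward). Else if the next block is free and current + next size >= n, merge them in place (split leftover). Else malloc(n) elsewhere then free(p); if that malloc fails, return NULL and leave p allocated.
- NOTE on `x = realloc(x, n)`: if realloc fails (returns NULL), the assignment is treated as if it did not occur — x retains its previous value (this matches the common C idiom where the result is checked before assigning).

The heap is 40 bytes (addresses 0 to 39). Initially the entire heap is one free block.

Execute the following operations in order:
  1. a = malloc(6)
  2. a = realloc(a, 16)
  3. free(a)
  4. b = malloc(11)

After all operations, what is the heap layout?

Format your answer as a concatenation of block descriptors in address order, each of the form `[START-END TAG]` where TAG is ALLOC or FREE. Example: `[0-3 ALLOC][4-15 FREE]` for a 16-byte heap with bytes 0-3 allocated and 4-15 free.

Answer: [0-10 ALLOC][11-39 FREE]

Derivation:
Op 1: a = malloc(6) -> a = 0; heap: [0-5 ALLOC][6-39 FREE]
Op 2: a = realloc(a, 16) -> a = 0; heap: [0-15 ALLOC][16-39 FREE]
Op 3: free(a) -> (freed a); heap: [0-39 FREE]
Op 4: b = malloc(11) -> b = 0; heap: [0-10 ALLOC][11-39 FREE]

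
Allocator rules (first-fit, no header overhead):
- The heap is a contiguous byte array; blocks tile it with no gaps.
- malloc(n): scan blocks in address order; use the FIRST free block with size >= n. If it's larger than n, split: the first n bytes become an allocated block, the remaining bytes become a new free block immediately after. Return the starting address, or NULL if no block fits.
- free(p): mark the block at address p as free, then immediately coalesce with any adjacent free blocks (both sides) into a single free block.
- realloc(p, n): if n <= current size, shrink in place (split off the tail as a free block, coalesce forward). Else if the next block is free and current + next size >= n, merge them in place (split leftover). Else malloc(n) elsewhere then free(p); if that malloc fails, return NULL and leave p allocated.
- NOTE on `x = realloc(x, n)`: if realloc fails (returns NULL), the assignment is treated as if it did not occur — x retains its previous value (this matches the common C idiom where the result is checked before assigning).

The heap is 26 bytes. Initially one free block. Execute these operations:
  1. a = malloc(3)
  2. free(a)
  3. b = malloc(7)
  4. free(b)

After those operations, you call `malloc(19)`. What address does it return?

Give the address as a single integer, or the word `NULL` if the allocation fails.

Answer: 0

Derivation:
Op 1: a = malloc(3) -> a = 0; heap: [0-2 ALLOC][3-25 FREE]
Op 2: free(a) -> (freed a); heap: [0-25 FREE]
Op 3: b = malloc(7) -> b = 0; heap: [0-6 ALLOC][7-25 FREE]
Op 4: free(b) -> (freed b); heap: [0-25 FREE]
malloc(19): first-fit scan over [0-25 FREE] -> 0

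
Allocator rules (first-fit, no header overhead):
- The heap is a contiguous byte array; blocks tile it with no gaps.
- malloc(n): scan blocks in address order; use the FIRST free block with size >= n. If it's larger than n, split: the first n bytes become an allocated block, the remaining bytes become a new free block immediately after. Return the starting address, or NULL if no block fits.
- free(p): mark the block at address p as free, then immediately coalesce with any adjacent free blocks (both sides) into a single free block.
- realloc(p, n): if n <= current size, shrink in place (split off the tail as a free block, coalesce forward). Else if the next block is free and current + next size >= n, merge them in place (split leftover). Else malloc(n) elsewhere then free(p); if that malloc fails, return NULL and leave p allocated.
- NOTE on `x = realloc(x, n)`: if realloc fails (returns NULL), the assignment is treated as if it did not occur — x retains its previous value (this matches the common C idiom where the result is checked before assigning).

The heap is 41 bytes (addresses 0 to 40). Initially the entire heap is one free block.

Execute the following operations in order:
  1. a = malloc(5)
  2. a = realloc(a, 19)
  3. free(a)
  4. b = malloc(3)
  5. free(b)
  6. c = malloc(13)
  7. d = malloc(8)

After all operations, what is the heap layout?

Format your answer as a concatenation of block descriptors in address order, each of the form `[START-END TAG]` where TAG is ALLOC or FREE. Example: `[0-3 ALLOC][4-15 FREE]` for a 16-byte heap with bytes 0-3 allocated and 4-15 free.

Answer: [0-12 ALLOC][13-20 ALLOC][21-40 FREE]

Derivation:
Op 1: a = malloc(5) -> a = 0; heap: [0-4 ALLOC][5-40 FREE]
Op 2: a = realloc(a, 19) -> a = 0; heap: [0-18 ALLOC][19-40 FREE]
Op 3: free(a) -> (freed a); heap: [0-40 FREE]
Op 4: b = malloc(3) -> b = 0; heap: [0-2 ALLOC][3-40 FREE]
Op 5: free(b) -> (freed b); heap: [0-40 FREE]
Op 6: c = malloc(13) -> c = 0; heap: [0-12 ALLOC][13-40 FREE]
Op 7: d = malloc(8) -> d = 13; heap: [0-12 ALLOC][13-20 ALLOC][21-40 FREE]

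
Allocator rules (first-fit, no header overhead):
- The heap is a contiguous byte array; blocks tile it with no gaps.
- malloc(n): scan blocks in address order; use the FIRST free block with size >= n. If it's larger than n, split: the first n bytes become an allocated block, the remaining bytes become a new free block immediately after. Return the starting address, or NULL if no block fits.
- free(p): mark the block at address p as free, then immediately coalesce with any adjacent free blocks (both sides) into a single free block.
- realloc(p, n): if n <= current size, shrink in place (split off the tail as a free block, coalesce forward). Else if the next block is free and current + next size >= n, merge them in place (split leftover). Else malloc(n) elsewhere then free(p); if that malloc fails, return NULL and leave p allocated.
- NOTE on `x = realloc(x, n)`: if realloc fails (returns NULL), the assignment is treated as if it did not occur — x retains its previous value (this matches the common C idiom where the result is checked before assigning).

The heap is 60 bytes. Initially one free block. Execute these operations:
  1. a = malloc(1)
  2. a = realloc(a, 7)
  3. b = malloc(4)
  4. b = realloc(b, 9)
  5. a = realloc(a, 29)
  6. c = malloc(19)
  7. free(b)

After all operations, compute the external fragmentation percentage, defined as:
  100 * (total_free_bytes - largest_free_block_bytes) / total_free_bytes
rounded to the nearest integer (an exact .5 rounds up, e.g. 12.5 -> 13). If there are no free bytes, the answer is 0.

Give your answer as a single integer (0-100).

Op 1: a = malloc(1) -> a = 0; heap: [0-0 ALLOC][1-59 FREE]
Op 2: a = realloc(a, 7) -> a = 0; heap: [0-6 ALLOC][7-59 FREE]
Op 3: b = malloc(4) -> b = 7; heap: [0-6 ALLOC][7-10 ALLOC][11-59 FREE]
Op 4: b = realloc(b, 9) -> b = 7; heap: [0-6 ALLOC][7-15 ALLOC][16-59 FREE]
Op 5: a = realloc(a, 29) -> a = 16; heap: [0-6 FREE][7-15 ALLOC][16-44 ALLOC][45-59 FREE]
Op 6: c = malloc(19) -> c = NULL; heap: [0-6 FREE][7-15 ALLOC][16-44 ALLOC][45-59 FREE]
Op 7: free(b) -> (freed b); heap: [0-15 FREE][16-44 ALLOC][45-59 FREE]
Free blocks: [16 15] total_free=31 largest=16 -> 100*(31-16)/31 = 1500/31 ≈ 48.387 -> rounds to 48

Answer: 48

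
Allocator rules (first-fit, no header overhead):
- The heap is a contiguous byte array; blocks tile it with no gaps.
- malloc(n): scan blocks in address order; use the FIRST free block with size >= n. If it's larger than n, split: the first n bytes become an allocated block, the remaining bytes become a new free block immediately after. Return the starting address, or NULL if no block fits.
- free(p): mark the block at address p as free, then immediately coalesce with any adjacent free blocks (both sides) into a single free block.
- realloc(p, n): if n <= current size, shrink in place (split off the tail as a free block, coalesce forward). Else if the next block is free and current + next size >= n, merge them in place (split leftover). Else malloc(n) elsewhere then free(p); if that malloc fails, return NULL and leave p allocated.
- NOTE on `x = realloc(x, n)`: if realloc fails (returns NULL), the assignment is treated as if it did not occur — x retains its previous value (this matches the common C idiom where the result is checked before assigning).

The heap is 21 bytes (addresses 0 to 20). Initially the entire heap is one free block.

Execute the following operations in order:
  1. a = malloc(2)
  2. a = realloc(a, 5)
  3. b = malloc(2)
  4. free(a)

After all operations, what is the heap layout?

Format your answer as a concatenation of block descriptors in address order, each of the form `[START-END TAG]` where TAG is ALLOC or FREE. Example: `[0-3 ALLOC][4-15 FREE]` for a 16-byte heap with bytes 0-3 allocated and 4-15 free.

Op 1: a = malloc(2) -> a = 0; heap: [0-1 ALLOC][2-20 FREE]
Op 2: a = realloc(a, 5) -> a = 0; heap: [0-4 ALLOC][5-20 FREE]
Op 3: b = malloc(2) -> b = 5; heap: [0-4 ALLOC][5-6 ALLOC][7-20 FREE]
Op 4: free(a) -> (freed a); heap: [0-4 FREE][5-6 ALLOC][7-20 FREE]

Answer: [0-4 FREE][5-6 ALLOC][7-20 FREE]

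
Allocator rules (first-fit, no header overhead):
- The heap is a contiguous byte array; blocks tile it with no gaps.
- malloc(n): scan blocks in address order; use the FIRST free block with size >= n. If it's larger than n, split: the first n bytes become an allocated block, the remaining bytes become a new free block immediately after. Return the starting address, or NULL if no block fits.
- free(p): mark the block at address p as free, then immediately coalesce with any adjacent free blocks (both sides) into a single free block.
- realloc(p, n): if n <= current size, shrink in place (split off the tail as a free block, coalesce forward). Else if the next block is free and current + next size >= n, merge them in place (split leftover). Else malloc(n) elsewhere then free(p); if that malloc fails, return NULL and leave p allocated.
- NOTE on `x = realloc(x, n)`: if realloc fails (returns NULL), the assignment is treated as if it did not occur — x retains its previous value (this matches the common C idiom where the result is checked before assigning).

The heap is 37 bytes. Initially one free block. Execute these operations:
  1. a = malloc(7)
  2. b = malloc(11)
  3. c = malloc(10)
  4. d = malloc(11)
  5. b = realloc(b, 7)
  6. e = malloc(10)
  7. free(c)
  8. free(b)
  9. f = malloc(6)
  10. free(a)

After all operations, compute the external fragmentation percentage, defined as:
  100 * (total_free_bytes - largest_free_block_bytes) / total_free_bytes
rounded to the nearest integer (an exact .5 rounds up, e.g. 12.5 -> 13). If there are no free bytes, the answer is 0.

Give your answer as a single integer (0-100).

Answer: 23

Derivation:
Op 1: a = malloc(7) -> a = 0; heap: [0-6 ALLOC][7-36 FREE]
Op 2: b = malloc(11) -> b = 7; heap: [0-6 ALLOC][7-17 ALLOC][18-36 FREE]
Op 3: c = malloc(10) -> c = 18; heap: [0-6 ALLOC][7-17 ALLOC][18-27 ALLOC][28-36 FREE]
Op 4: d = malloc(11) -> d = NULL; heap: [0-6 ALLOC][7-17 ALLOC][18-27 ALLOC][28-36 FREE]
Op 5: b = realloc(b, 7) -> b = 7; heap: [0-6 ALLOC][7-13 ALLOC][14-17 FREE][18-27 ALLOC][28-36 FREE]
Op 6: e = malloc(10) -> e = NULL; heap: [0-6 ALLOC][7-13 ALLOC][14-17 FREE][18-27 ALLOC][28-36 FREE]
Op 7: free(c) -> (freed c); heap: [0-6 ALLOC][7-13 ALLOC][14-36 FREE]
Op 8: free(b) -> (freed b); heap: [0-6 ALLOC][7-36 FREE]
Op 9: f = malloc(6) -> f = 7; heap: [0-6 ALLOC][7-12 ALLOC][13-36 FREE]
Op 10: free(a) -> (freed a); heap: [0-6 FREE][7-12 ALLOC][13-36 FREE]
Free blocks: [7 24] total_free=31 largest=24 -> 100*(31-24)/31 = 700/31 ≈ 22.581 -> rounds to 23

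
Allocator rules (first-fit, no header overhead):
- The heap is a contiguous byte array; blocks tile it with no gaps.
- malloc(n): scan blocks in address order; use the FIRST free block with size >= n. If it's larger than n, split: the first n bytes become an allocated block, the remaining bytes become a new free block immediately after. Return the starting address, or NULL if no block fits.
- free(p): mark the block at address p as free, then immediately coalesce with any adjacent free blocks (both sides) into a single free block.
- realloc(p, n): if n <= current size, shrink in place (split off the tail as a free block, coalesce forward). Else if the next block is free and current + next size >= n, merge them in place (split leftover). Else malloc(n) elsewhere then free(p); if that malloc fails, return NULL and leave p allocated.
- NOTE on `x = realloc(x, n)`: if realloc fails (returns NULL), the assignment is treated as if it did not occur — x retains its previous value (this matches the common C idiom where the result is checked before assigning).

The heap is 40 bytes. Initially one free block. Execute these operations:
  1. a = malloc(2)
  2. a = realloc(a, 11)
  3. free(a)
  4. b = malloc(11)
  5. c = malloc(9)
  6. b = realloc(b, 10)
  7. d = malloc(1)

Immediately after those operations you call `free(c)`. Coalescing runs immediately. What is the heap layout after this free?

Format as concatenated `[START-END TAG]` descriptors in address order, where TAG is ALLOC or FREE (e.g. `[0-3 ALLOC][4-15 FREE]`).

Answer: [0-9 ALLOC][10-10 ALLOC][11-39 FREE]

Derivation:
Op 1: a = malloc(2) -> a = 0; heap: [0-1 ALLOC][2-39 FREE]
Op 2: a = realloc(a, 11) -> a = 0; heap: [0-10 ALLOC][11-39 FREE]
Op 3: free(a) -> (freed a); heap: [0-39 FREE]
Op 4: b = malloc(11) -> b = 0; heap: [0-10 ALLOC][11-39 FREE]
Op 5: c = malloc(9) -> c = 11; heap: [0-10 ALLOC][11-19 ALLOC][20-39 FREE]
Op 6: b = realloc(b, 10) -> b = 0; heap: [0-9 ALLOC][10-10 FREE][11-19 ALLOC][20-39 FREE]
Op 7: d = malloc(1) -> d = 10; heap: [0-9 ALLOC][10-10 ALLOC][11-19 ALLOC][20-39 FREE]
free(c): c = 11 -> block [11-19 ALLOC]; mark free, coalesce with adjacent free neighbors -> [0-9 ALLOC][10-10 ALLOC][11-39 FREE]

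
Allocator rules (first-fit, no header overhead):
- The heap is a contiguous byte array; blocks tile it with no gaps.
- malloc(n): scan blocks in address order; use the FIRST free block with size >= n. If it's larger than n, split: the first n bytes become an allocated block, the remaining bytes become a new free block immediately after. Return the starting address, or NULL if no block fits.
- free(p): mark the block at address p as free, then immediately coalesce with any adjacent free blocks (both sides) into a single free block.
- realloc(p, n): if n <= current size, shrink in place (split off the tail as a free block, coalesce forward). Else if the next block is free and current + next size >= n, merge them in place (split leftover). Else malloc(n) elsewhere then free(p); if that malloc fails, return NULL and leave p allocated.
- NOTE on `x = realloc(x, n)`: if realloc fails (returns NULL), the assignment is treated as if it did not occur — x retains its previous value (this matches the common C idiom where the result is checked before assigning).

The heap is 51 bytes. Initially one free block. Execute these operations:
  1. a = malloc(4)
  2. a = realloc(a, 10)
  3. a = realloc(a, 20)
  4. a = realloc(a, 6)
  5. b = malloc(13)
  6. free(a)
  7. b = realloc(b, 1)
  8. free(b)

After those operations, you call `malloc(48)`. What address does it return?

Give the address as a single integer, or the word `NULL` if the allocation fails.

Answer: 0

Derivation:
Op 1: a = malloc(4) -> a = 0; heap: [0-3 ALLOC][4-50 FREE]
Op 2: a = realloc(a, 10) -> a = 0; heap: [0-9 ALLOC][10-50 FREE]
Op 3: a = realloc(a, 20) -> a = 0; heap: [0-19 ALLOC][20-50 FREE]
Op 4: a = realloc(a, 6) -> a = 0; heap: [0-5 ALLOC][6-50 FREE]
Op 5: b = malloc(13) -> b = 6; heap: [0-5 ALLOC][6-18 ALLOC][19-50 FREE]
Op 6: free(a) -> (freed a); heap: [0-5 FREE][6-18 ALLOC][19-50 FREE]
Op 7: b = realloc(b, 1) -> b = 6; heap: [0-5 FREE][6-6 ALLOC][7-50 FREE]
Op 8: free(b) -> (freed b); heap: [0-50 FREE]
malloc(48): first-fit scan over [0-50 FREE] -> 0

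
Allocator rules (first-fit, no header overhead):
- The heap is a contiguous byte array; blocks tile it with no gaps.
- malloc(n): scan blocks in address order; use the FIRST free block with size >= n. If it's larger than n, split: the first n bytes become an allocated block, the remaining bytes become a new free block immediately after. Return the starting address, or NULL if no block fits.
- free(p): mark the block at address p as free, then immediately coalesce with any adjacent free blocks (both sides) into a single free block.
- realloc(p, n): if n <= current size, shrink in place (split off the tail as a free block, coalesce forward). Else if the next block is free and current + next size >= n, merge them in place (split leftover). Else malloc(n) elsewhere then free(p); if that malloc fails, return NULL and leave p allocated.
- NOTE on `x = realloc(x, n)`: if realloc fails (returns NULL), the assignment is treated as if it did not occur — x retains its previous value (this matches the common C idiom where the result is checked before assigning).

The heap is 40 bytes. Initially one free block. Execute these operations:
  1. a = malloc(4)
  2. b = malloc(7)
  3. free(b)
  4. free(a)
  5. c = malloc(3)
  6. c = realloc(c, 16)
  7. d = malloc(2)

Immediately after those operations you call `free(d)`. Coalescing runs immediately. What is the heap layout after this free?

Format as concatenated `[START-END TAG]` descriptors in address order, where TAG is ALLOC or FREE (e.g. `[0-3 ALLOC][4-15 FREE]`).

Answer: [0-15 ALLOC][16-39 FREE]

Derivation:
Op 1: a = malloc(4) -> a = 0; heap: [0-3 ALLOC][4-39 FREE]
Op 2: b = malloc(7) -> b = 4; heap: [0-3 ALLOC][4-10 ALLOC][11-39 FREE]
Op 3: free(b) -> (freed b); heap: [0-3 ALLOC][4-39 FREE]
Op 4: free(a) -> (freed a); heap: [0-39 FREE]
Op 5: c = malloc(3) -> c = 0; heap: [0-2 ALLOC][3-39 FREE]
Op 6: c = realloc(c, 16) -> c = 0; heap: [0-15 ALLOC][16-39 FREE]
Op 7: d = malloc(2) -> d = 16; heap: [0-15 ALLOC][16-17 ALLOC][18-39 FREE]
free(d): d = 16 -> block [16-17 ALLOC]; mark free, coalesce with adjacent free neighbors -> [0-15 ALLOC][16-39 FREE]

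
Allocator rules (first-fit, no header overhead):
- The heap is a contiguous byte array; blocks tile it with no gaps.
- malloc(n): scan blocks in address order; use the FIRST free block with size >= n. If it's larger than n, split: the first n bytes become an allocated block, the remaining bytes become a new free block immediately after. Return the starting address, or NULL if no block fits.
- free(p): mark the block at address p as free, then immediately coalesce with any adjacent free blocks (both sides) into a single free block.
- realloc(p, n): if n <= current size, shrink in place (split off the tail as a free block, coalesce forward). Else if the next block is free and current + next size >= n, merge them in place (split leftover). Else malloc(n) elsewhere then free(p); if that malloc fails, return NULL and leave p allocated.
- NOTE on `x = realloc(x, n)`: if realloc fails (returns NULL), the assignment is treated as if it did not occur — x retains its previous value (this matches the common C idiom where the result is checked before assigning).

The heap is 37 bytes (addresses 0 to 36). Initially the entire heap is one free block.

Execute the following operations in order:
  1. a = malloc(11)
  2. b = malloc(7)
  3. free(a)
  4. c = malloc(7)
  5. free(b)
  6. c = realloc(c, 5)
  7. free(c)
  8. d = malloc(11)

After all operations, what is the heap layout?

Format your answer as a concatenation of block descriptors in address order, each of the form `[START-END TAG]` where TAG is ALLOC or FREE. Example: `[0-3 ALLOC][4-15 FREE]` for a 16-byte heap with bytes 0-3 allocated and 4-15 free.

Op 1: a = malloc(11) -> a = 0; heap: [0-10 ALLOC][11-36 FREE]
Op 2: b = malloc(7) -> b = 11; heap: [0-10 ALLOC][11-17 ALLOC][18-36 FREE]
Op 3: free(a) -> (freed a); heap: [0-10 FREE][11-17 ALLOC][18-36 FREE]
Op 4: c = malloc(7) -> c = 0; heap: [0-6 ALLOC][7-10 FREE][11-17 ALLOC][18-36 FREE]
Op 5: free(b) -> (freed b); heap: [0-6 ALLOC][7-36 FREE]
Op 6: c = realloc(c, 5) -> c = 0; heap: [0-4 ALLOC][5-36 FREE]
Op 7: free(c) -> (freed c); heap: [0-36 FREE]
Op 8: d = malloc(11) -> d = 0; heap: [0-10 ALLOC][11-36 FREE]

Answer: [0-10 ALLOC][11-36 FREE]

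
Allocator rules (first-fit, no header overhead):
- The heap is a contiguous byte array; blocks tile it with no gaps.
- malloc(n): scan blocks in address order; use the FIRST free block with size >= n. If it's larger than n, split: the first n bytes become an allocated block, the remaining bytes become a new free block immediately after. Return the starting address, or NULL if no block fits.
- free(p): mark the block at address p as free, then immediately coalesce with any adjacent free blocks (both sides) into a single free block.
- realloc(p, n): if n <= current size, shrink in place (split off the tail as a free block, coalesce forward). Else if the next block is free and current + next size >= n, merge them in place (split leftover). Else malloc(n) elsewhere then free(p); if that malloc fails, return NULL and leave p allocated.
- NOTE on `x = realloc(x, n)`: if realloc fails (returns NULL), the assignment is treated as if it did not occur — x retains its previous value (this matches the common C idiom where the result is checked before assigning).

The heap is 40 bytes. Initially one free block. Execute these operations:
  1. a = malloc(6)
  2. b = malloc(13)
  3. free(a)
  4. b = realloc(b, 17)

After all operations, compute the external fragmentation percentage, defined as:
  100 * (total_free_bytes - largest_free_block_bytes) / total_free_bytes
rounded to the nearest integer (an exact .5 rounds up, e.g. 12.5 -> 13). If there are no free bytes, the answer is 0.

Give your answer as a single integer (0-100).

Op 1: a = malloc(6) -> a = 0; heap: [0-5 ALLOC][6-39 FREE]
Op 2: b = malloc(13) -> b = 6; heap: [0-5 ALLOC][6-18 ALLOC][19-39 FREE]
Op 3: free(a) -> (freed a); heap: [0-5 FREE][6-18 ALLOC][19-39 FREE]
Op 4: b = realloc(b, 17) -> b = 6; heap: [0-5 FREE][6-22 ALLOC][23-39 FREE]
Free blocks: [6 17] total_free=23 largest=17 -> 100*(23-17)/23 = 600/23 ≈ 26.087 -> rounds to 26

Answer: 26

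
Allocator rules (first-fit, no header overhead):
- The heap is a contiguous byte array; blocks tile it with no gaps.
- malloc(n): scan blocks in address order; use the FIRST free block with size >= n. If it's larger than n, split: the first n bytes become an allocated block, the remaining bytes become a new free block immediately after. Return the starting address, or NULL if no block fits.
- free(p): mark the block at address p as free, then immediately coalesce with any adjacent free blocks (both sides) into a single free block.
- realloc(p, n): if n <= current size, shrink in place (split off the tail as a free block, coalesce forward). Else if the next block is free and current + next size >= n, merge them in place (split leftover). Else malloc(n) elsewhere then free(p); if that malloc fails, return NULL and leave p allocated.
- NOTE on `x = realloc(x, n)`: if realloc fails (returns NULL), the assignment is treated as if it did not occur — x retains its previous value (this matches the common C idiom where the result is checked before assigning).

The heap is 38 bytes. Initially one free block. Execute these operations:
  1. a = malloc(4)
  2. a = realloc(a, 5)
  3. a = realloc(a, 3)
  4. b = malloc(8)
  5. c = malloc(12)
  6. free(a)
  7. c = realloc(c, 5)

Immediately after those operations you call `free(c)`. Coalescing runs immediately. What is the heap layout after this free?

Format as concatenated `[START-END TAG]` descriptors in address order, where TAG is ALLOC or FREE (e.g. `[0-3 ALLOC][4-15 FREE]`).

Answer: [0-2 FREE][3-10 ALLOC][11-37 FREE]

Derivation:
Op 1: a = malloc(4) -> a = 0; heap: [0-3 ALLOC][4-37 FREE]
Op 2: a = realloc(a, 5) -> a = 0; heap: [0-4 ALLOC][5-37 FREE]
Op 3: a = realloc(a, 3) -> a = 0; heap: [0-2 ALLOC][3-37 FREE]
Op 4: b = malloc(8) -> b = 3; heap: [0-2 ALLOC][3-10 ALLOC][11-37 FREE]
Op 5: c = malloc(12) -> c = 11; heap: [0-2 ALLOC][3-10 ALLOC][11-22 ALLOC][23-37 FREE]
Op 6: free(a) -> (freed a); heap: [0-2 FREE][3-10 ALLOC][11-22 ALLOC][23-37 FREE]
Op 7: c = realloc(c, 5) -> c = 11; heap: [0-2 FREE][3-10 ALLOC][11-15 ALLOC][16-37 FREE]
free(c): c = 11 -> block [11-15 ALLOC]; mark free, coalesce with adjacent free neighbors -> [0-2 FREE][3-10 ALLOC][11-37 FREE]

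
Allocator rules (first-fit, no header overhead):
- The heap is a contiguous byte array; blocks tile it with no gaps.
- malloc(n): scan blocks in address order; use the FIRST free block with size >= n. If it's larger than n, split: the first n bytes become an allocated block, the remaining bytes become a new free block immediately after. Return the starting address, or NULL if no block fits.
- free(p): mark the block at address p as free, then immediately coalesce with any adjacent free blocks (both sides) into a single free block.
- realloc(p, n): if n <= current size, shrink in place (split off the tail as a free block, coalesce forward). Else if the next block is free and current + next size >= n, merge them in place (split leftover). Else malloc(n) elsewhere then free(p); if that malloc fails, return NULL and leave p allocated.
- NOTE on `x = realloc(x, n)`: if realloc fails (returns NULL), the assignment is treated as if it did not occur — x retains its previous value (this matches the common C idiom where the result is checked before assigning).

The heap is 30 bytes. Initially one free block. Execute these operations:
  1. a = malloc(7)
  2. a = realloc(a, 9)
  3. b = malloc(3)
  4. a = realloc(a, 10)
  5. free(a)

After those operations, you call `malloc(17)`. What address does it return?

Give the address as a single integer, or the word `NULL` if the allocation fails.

Answer: 12

Derivation:
Op 1: a = malloc(7) -> a = 0; heap: [0-6 ALLOC][7-29 FREE]
Op 2: a = realloc(a, 9) -> a = 0; heap: [0-8 ALLOC][9-29 FREE]
Op 3: b = malloc(3) -> b = 9; heap: [0-8 ALLOC][9-11 ALLOC][12-29 FREE]
Op 4: a = realloc(a, 10) -> a = 12; heap: [0-8 FREE][9-11 ALLOC][12-21 ALLOC][22-29 FREE]
Op 5: free(a) -> (freed a); heap: [0-8 FREE][9-11 ALLOC][12-29 FREE]
malloc(17): first-fit scan over [0-8 FREE][9-11 ALLOC][12-29 FREE] -> 12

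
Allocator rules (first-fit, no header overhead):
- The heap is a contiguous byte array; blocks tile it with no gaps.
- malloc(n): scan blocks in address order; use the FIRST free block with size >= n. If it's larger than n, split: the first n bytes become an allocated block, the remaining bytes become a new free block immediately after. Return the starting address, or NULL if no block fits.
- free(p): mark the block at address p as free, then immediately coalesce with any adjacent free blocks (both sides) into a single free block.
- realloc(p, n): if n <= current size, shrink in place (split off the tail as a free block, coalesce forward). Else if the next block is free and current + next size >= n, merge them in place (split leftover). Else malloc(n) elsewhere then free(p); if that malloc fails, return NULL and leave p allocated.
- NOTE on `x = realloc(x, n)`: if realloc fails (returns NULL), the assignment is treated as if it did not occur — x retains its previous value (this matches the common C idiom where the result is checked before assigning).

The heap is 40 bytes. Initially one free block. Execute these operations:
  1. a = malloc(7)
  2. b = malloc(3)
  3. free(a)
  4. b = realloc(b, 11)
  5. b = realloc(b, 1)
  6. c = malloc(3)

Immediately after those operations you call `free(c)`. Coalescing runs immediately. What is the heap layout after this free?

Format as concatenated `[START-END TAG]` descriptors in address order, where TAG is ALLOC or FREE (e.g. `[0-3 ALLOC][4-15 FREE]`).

Op 1: a = malloc(7) -> a = 0; heap: [0-6 ALLOC][7-39 FREE]
Op 2: b = malloc(3) -> b = 7; heap: [0-6 ALLOC][7-9 ALLOC][10-39 FREE]
Op 3: free(a) -> (freed a); heap: [0-6 FREE][7-9 ALLOC][10-39 FREE]
Op 4: b = realloc(b, 11) -> b = 7; heap: [0-6 FREE][7-17 ALLOC][18-39 FREE]
Op 5: b = realloc(b, 1) -> b = 7; heap: [0-6 FREE][7-7 ALLOC][8-39 FREE]
Op 6: c = malloc(3) -> c = 0; heap: [0-2 ALLOC][3-6 FREE][7-7 ALLOC][8-39 FREE]
free(c): c = 0 -> block [0-2 ALLOC]; mark free, coalesce with adjacent free neighbors -> [0-6 FREE][7-7 ALLOC][8-39 FREE]

Answer: [0-6 FREE][7-7 ALLOC][8-39 FREE]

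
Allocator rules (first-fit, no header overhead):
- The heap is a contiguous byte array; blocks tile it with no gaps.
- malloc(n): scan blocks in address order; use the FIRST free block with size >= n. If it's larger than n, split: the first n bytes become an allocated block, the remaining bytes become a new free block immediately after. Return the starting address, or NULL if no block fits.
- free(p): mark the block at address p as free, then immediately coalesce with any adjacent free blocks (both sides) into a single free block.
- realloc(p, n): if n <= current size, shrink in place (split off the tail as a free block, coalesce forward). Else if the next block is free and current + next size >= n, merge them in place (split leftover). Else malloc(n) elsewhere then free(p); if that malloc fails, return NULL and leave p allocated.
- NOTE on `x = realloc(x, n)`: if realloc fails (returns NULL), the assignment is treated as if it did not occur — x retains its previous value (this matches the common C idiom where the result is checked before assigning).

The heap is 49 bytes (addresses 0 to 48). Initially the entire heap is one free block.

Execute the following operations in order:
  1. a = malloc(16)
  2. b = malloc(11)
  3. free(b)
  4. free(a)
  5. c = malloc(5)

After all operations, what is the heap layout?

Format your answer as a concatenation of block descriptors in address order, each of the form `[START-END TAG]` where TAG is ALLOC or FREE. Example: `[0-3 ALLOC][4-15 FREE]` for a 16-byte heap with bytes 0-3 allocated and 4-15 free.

Answer: [0-4 ALLOC][5-48 FREE]

Derivation:
Op 1: a = malloc(16) -> a = 0; heap: [0-15 ALLOC][16-48 FREE]
Op 2: b = malloc(11) -> b = 16; heap: [0-15 ALLOC][16-26 ALLOC][27-48 FREE]
Op 3: free(b) -> (freed b); heap: [0-15 ALLOC][16-48 FREE]
Op 4: free(a) -> (freed a); heap: [0-48 FREE]
Op 5: c = malloc(5) -> c = 0; heap: [0-4 ALLOC][5-48 FREE]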